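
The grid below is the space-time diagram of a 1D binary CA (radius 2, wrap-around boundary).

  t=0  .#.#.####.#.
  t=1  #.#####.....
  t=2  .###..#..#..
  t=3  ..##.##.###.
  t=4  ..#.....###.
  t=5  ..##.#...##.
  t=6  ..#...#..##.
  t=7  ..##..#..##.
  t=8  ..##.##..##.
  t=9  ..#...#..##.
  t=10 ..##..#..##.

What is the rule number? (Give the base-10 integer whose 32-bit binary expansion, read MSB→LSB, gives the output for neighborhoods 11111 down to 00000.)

279240017

  nb #####: next=.  (t=1,i=4, bit31=0)
  nb ####.: next=.  (t=0,i=7, bit30=0)
  nb ###.#: next=.  (t=0,i=8, bit29=0)
  nb ###..: next=#  (t=1,i=6, bit28=1)
  nb ##.##: next=.  (t=3,i=4, bit27=0)
  nb ##.#.: next=.  (t=0,i=9, bit26=0)
  nb ##..#: next=.  (t=2,i=4, bit25=0)
  nb ##...: next=.  (t=1,i=7, bit24=0)
  nb #.###: next=#  (t=0,i=5, bit23=1)
  nb #.##.: next=.  (t=3,i=5, bit22=0)
  nb #.#.#: next=#  (t=0,i=3, bit21=1)
  nb #.#..: next=.  (t=0,i=10, bit20=0)
  nb #..##: next=.  (t=6,i=8, bit19=0)
  nb #..#.: next=#  (t=0,i=0, bit18=1)
  nb #...#: next=.  (t=2,i=11, bit17=0)
  nb #....: next=.  (t=1,i=8, bit16=0)
  nb .####: next=#  (t=0,i=6, bit15=1)
  nb .###.: next=#  (t=2,i=2, bit14=1)
  nb .##.#: next=.  (t=3,i=3, bit13=0)
  nb .##..: next=#  (t=5,i=10, bit12=1)
  nb .#.##: next=#  (t=0,i=4, bit11=1)
  nb .#.#.: next=#  (t=0,i=2, bit10=1)
  nb .#..#: next=.  (t=0,i=11, bit9=0)
  nb .#...: next=#  (t=2,i=10, bit8=1)
  nb ..###: next=.  (t=2,i=1, bit7=0)
  nb ..##.: next=#  (t=3,i=2, bit6=1)
  nb ..#.#: next=.  (t=0,i=1, bit5=0)
  nb ..#..: next=#  (t=2,i=6, bit4=1)
  nb ...##: next=.  (t=2,i=0, bit3=0)
  nb ...#.: next=.  (t=1,i=11, bit2=0)
  nb ....#: next=.  (t=1,i=10, bit1=0)
  nb .....: next=#  (t=1,i=9, bit0=1)
  bits 00010000101001001101110101010001 = 279240017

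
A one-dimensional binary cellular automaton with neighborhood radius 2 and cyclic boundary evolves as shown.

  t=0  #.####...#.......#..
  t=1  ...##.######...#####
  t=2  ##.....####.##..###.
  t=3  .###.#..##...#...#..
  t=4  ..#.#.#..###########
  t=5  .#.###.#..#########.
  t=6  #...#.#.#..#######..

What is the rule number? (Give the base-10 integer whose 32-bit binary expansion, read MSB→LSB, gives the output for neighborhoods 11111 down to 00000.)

  nb #####: next=#  (t=1,i=8, bit31=1)
  nb ####.: next=#  (t=0,i=4, bit30=1)
  nb ###.#: next=.  (t=2,i=10, bit29=0)
  nb ###..: next=.  (t=0,i=5, bit28=0)
  nb ##.##: next=.  (t=1,i=5, bit27=0)
  nb ##.#.: next=#  (t=3,i=4, bit26=1)
  nb ##..#: next=.  (t=2,i=14, bit25=0)
  nb ##...: next=#  (t=0,i=6, bit24=1)
  nb #.###: next=.  (t=0,i=2, bit23=0)
  nb #.##.: next=.  (t=2,i=0, bit22=0)
  nb #.#.#: next=#  (t=4,i=4, bit21=1)
  nb #.#..: next=.  (t=3,i=5, bit20=0)
  nb #..##: next=.  (t=2,i=15, bit19=0)
  nb #..#.: next=#  (t=0,i=19, bit18=1)
  nb #...#: next=#  (t=0,i=7, bit17=1)
  nb #....: next=#  (t=0,i=11, bit16=1)
  nb .####: next=#  (t=0,i=3, bit15=1)
  nb .###.: next=#  (t=2,i=17, bit14=1)
  nb .##.#: next=.  (t=1,i=4, bit13=0)
  nb .##..: next=#  (t=2,i=1, bit12=1)
  nb .#.##: next=.  (t=0,i=1, bit11=0)
  nb .#.#.: next=#  (t=4,i=3, bit10=1)
  nb .#..#: next=#  (t=0,i=18, bit9=1)
  nb .#...: next=#  (t=0,i=10, bit8=1)
  nb ..###: next=.  (t=1,i=15, bit7=0)
  nb ..##.: next=.  (t=1,i=3, bit6=0)
  nb ..#.#: next=.  (t=0,i=0, bit5=0)
  nb ..#..: next=#  (t=0,i=9, bit4=1)
  nb ...##: next=.  (t=1,i=2, bit3=0)
  nb ...#.: next=#  (t=0,i=8, bit2=1)
  nb ....#: next=#  (t=0,i=15, bit1=1)
  nb .....: next=.  (t=0,i=12, bit0=0)
  bits 11000101001001111101011100010110 = 3307722518

3307722518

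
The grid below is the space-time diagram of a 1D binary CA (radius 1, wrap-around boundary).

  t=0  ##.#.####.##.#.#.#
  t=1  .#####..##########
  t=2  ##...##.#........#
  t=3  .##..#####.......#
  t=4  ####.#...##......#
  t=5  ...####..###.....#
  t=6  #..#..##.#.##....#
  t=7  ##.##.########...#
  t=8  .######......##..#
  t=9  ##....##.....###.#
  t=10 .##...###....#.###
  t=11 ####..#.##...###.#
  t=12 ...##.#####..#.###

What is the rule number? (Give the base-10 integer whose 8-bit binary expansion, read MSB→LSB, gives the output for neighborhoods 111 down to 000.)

  nb ###: next=.  (t=0,i=0, bit7=0)
  nb ##.: next=#  (t=0,i=1, bit6=1)
  nb #.#: next=#  (t=0,i=2, bit5=1)
  nb #..: next=#  (t=1,i=6, bit4=1)
  nb .##: next=#  (t=0,i=5, bit3=1)
  nb .#.: next=#  (t=0,i=3, bit2=1)
  nb ..#: next=.  (t=1,i=7, bit1=0)
  nb ...: next=.  (t=2,i=3, bit0=0)
  bits 01111100 = 124

124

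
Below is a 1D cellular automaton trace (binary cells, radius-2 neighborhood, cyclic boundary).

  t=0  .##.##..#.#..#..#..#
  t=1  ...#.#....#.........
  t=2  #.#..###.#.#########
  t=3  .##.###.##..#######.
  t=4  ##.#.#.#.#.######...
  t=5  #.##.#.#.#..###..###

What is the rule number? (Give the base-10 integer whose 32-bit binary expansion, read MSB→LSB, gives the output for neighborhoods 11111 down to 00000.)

  ##### -> #   bit 31 = 1  t=2,i=13
  ####. -> .   bit 30 = 0  t=2,i=19
  ###.# -> .   bit 29 = 0  t=2,i=0
  ###.. -> .   bit 28 = 0  t=3,i=18
  ##.## -> #   bit 27 = 1  t=0,i=3
  ##.#. -> #   bit 26 = 1  t=2,i=1
  ##..# -> .   bit 25 = 0  t=0,i=6
  ##... -> #   bit 24 = 1  t=4,i=17
  #.### -> .   bit 23 = 0  t=2,i=11
  #.##. -> .   bit 22 = 0  t=0,i=1
  #.#.# -> #   bit 21 = 1  t=2,i=9
  #.#.. -> #   bit 20 = 1  t=0,i=10
  #..## -> #   bit 19 = 1  t=2,i=4
  #..#. -> .   bit 18 = 0  t=0,i=7
  #...# -> #   bit 17 = 1  t=4,i=18
  #.... -> #   bit 16 = 1  t=1,i=7
  .#### -> #   bit 15 = 1  t=2,i=12
  .###. -> #   bit 14 = 1  t=2,i=6
  .##.# -> .   bit 13 = 0  t=0,i=2
  .##.. -> #   bit 12 = 1  t=0,i=5
  .#.## -> .   bit 11 = 0  t=0,i=0
  .#.#. -> .   bit 10 = 0  t=0,i=9
  .#..# -> .   bit 9 = 0  t=0,i=11
  .#... -> #   bit 8 = 1  t=1,i=6
  ..### -> #   bit 7 = 1  t=2,i=5
  ..##. -> #   bit 6 = 1  t=3,i=1
  ..#.# -> .   bit 5 = 0  t=0,i=8
  ..#.. -> .   bit 4 = 0  t=0,i=13
  ...## -> #   bit 3 = 1  t=4,i=19
  ...#. -> #   bit 2 = 1  t=1,i=2
  ....# -> .   bit 1 = 0  t=1,i=1
  ..... -> #   bit 0 = 1  t=1,i=0
  bits 10001101001110111101000111001101 = 2369507789

2369507789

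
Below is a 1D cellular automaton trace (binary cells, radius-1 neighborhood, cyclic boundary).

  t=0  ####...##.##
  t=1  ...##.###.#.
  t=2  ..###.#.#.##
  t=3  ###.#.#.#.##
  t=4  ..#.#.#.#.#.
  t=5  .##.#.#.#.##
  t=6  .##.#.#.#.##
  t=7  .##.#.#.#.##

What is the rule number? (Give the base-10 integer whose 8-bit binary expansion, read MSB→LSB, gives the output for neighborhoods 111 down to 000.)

94

  [7] ### => .  t=0,i=0
  [6] ##. => #  t=0,i=3
  [5] #.# => .  t=0,i=9
  [4] #.. => #  t=0,i=4
  [3] .## => #  t=0,i=7
  [2] .#. => #  t=1,i=10
  [1] ..# => #  t=0,i=6
  [0] ... => .  t=0,i=5
  bits 01011110 = 94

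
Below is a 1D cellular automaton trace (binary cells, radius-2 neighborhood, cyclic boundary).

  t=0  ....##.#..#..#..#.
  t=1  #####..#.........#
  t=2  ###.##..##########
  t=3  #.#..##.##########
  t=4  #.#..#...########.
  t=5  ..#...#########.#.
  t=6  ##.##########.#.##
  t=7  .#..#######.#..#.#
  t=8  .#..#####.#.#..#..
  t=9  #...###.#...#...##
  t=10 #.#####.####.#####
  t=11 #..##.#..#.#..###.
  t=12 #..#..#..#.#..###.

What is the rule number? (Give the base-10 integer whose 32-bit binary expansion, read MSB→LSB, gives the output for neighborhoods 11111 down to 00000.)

  [31] ##### => #  t=1,i=1
  [30] ####. => .  t=1,i=3
  [29] ###.# => #  t=2,i=2
  [28] ###.. => #  t=1,i=4
  [27] ##.## => .  t=2,i=3
  [26] ##.#. => .  t=0,i=6
  [25] ##..# => #  t=1,i=5
  [24] ##... => .  t=9,i=1
  [23] #.### => .  t=3,i=8
  [22] #.##. => .  t=2,i=4
  [21] #.#.# => .  t=4,i=0
  [20] #.#.. => #  t=0,i=7
  [19] #..## => .  t=2,i=7
  [18] #..#. => .  t=0,i=9
  [17] #...# => #  t=4,i=7
  [16] #.... => #  t=0,i=0
  [15] .#### => #  t=1,i=0
  [14] .###. => #  t=9,i=5
  [13] .##.# => .  t=0,i=5
  [12] .##.. => #  t=2,i=5
  [11] .#.## => #  t=6,i=15
  [10] .#.#. => .  t=4,i=1
  [9] .#..# => .  t=0,i=8
  [8] .#... => #  t=0,i=17
  [7] ..### => #  t=1,i=17
  [6] ..##. => #  t=0,i=4
  [5] ..#.# => #  t=7,i=15
  [4] ..#.. => .  t=0,i=10
  [3] ...## => #  t=0,i=3
  [2] ...#. => #  t=5,i=1
  [1] ....# => #  t=0,i=2
  [0] ..... => #  t=0,i=1
  bits 10110010000100111101100111101111 = 2987645423

2987645423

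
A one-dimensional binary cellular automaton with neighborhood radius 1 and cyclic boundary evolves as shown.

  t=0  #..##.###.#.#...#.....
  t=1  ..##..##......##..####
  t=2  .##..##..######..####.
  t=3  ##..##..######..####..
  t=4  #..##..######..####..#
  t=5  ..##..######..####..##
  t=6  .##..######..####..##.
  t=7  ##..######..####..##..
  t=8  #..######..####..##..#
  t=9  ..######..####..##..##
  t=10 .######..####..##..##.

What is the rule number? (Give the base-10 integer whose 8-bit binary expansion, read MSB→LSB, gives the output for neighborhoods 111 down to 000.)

  ### -> #   bit 7 = 1  t=0,i=7
  ##. -> .   bit 6 = 0  t=0,i=4
  #.# -> .   bit 5 = 0  t=0,i=5
  #.. -> .   bit 4 = 0  t=0,i=1
  .## -> #   bit 3 = 1  t=0,i=3
  .#. -> .   bit 2 = 0  t=0,i=0
  ..# -> #   bit 1 = 1  t=0,i=2
  ... -> #   bit 0 = 1  t=0,i=14
  bits 10001011 = 139

139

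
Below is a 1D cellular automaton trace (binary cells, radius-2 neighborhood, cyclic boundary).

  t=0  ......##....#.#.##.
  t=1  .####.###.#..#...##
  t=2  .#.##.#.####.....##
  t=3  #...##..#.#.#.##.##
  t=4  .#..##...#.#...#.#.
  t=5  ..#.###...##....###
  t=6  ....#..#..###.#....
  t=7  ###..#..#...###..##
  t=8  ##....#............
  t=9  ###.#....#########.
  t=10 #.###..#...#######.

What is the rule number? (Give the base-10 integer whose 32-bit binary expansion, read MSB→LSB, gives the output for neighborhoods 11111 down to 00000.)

3851433539

  #####|#  b31=1 t=7,i=0
  ####.|#  b30=1 t=1,i=3
  ###.#|#  b29=1 t=1,i=4
  ###..|.  b28=0 t=2,i=11
  ##.##|.  b27=0 t=1,i=0
  ##.#.|#  b26=1 t=1,i=9
  ##..#|.  b25=0 t=3,i=6
  ##...|#  b24=1 t=0,i=8
  #.###|#  b23=1 t=1,i=1
  #.##.|.  b22=0 t=0,i=16
  #.#.#|.  b21=0 t=0,i=14
  #.#..|#  b20=1 t=1,i=10
  #..##|.  b19=0 t=4,i=3
  #..#.|.  b18=0 t=1,i=12
  #...#|.  b17=0 t=1,i=15
  #....|.  b16=0 t=0,i=0
  .####|.  b15=0 t=1,i=2
  .###.|.  b14=0 t=1,i=7
  .##.#|#  b13=1 t=1,i=18
  .##..|#  b12=1 t=0,i=7
  .#.##|.  b11=0 t=0,i=15
  .#.#.|#  b10=1 t=0,i=13
  .#..#|#  b9=1 t=1,i=11
  .#...|.  b8=0 t=1,i=14
  ..###|.  b7=0 t=5,i=16
  ..##.|#  b6=1 t=0,i=6
  ..#.#|.  b5=0 t=0,i=12
  ..#..|.  b4=0 t=1,i=13
  ...##|.  b3=0 t=0,i=5
  ...#.|.  b2=0 t=0,i=11
  ....#|#  b1=1 t=0,i=4
  .....|#  b0=1 t=0,i=1
  bits 11100101100100000011011001000011 = 3851433539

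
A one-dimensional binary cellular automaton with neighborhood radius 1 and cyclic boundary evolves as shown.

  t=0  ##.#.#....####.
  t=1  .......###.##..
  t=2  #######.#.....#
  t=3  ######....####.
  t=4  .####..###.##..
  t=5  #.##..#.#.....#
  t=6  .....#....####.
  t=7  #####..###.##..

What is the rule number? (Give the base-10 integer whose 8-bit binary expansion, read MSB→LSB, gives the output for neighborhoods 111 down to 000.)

  [7] ### => #  t=0,i=11
  [6] ##. => .  t=0,i=1
  [5] #.# => .  t=0,i=2
  [4] #.. => .  t=0,i=6
  [3] .## => .  t=0,i=0
  [2] .#. => .  t=0,i=3
  [1] ..# => #  t=0,i=9
  [0] ... => #  t=0,i=7
  bits 10000011 = 131

131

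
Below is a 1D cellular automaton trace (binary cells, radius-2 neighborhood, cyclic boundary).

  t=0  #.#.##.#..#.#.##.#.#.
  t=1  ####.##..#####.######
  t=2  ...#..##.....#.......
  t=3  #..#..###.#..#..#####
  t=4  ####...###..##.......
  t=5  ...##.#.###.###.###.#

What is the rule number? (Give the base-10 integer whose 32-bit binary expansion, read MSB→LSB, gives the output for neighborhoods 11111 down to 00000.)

925138041

  nb #####: next=.  (t=1,i=0, bit31=0)
  nb ####.: next=.  (t=1,i=2, bit30=0)
  nb ###.#: next=#  (t=1,i=3, bit29=1)
  nb ###..: next=#  (t=3,i=0, bit28=1)
  nb ##.##: next=.  (t=1,i=4, bit27=0)
  nb ##.#.: next=#  (t=0,i=6, bit26=1)
  nb ##..#: next=#  (t=1,i=7, bit25=1)
  nb ##...: next=#  (t=2,i=8, bit24=1)
  nb #.###: next=.  (t=1,i=15, bit23=0)
  nb #.##.: next=.  (t=0,i=4, bit22=0)
  nb #.#.#: next=#  (t=0,i=0, bit21=1)
  nb #.#..: next=.  (t=0,i=7, bit20=0)
  nb #..##: next=.  (t=1,i=8, bit19=0)
  nb #..#.: next=#  (t=0,i=9, bit18=1)
  nb #...#: next=.  (t=4,i=5, bit17=0)
  nb #....: next=.  (t=2,i=9, bit16=0)
  nb .####: next=.  (t=1,i=10, bit15=0)
  nb .###.: next=#  (t=3,i=7, bit14=1)
  nb .##.#: next=#  (t=0,i=5, bit13=1)
  nb .##..: next=#  (t=1,i=6, bit12=1)
  nb .#.##: next=#  (t=0,i=3, bit11=1)
  nb .#.#.: next=#  (t=0,i=1, bit10=1)
  nb .#..#: next=.  (t=0,i=8, bit9=0)
  nb .#...: next=.  (t=2,i=14, bit8=0)
  nb ..###: next=.  (t=1,i=9, bit7=0)
  nb ..##.: next=#  (t=2,i=6, bit6=1)
  nb ..#.#: next=#  (t=0,i=10, bit5=1)
  nb ..#..: next=#  (t=2,i=3, bit4=1)
  nb ...##: next=#  (t=4,i=6, bit3=1)
  nb ...#.: next=.  (t=2,i=2, bit2=0)
  nb ....#: next=.  (t=2,i=1, bit1=0)
  nb .....: next=#  (t=2,i=0, bit0=1)
  bits 00110111001001000111110001111001 = 925138041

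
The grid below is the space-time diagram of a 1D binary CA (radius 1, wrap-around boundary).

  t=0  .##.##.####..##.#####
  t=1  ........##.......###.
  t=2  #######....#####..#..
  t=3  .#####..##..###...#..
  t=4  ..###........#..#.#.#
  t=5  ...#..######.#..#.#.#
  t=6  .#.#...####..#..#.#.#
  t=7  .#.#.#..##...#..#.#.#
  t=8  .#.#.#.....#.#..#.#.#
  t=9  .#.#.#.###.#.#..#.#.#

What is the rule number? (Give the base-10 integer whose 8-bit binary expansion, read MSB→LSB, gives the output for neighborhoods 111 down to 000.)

133

  nb ###: next=#  (t=0,i=8, bit7=1)
  nb ##.: next=.  (t=0,i=2, bit6=0)
  nb #.#: next=.  (t=0,i=0, bit5=0)
  nb #..: next=.  (t=0,i=11, bit4=0)
  nb .##: next=.  (t=0,i=1, bit3=0)
  nb .#.: next=#  (t=2,i=18, bit2=1)
  nb ..#: next=.  (t=0,i=12, bit1=0)
  nb ...: next=#  (t=1,i=0, bit0=1)
  bits 10000101 = 133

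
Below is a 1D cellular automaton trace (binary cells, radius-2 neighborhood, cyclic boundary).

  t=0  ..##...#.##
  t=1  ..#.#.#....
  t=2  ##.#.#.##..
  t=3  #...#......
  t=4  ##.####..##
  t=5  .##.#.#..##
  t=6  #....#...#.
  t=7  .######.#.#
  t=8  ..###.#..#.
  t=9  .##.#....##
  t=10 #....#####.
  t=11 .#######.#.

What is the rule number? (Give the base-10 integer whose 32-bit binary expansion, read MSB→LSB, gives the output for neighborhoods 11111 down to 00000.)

  [31] ##### => #  t=7,i=3
  [30] ####. => .  t=4,i=0
  [29] ###.# => #  t=4,i=1
  [28] ###.. => #  t=4,i=6
  [27] ##.## => #  t=4,i=2
  [26] ##.#. => .  t=2,i=2
  [25] ##..# => .  t=0,i=0
  [24] ##... => #  t=0,i=4
  [23] #.### => .  t=4,i=3
  [22] #.##. => .  t=0,i=9
  [21] #.#.# => .  t=1,i=4
  [20] #.#.. => .  t=1,i=6
  [19] #..## => .  t=0,i=1
  [18] #..#. => .  t=8,i=8
  [17] #...# => .  t=0,i=5
  [16] #.... => #  t=1,i=8
  [15] .#### => #  t=4,i=4
  [14] .###. => .  t=8,i=3
  [13] .##.# => .  t=2,i=1
  [12] .##.. => .  t=0,i=3
  [11] .#.## => .  t=0,i=8
  [10] .#.#. => #  t=1,i=3
  [9] .#..# => .  t=5,i=7
  [8] .#... => #  t=1,i=7
  [7] ..### => #  t=4,i=9
  [6] ..##. => #  t=0,i=2
  [5] ..#.# => .  t=0,i=7
  [4] ..#.. => #  t=3,i=0
  [3] ...## => #  t=8,i=1
  [2] ...#. => #  t=0,i=6
  [1] ....# => #  t=1,i=0
  [0] ..... => .  t=1,i=9
  bits 10111001000000011000010111011110 = 3103884766

3103884766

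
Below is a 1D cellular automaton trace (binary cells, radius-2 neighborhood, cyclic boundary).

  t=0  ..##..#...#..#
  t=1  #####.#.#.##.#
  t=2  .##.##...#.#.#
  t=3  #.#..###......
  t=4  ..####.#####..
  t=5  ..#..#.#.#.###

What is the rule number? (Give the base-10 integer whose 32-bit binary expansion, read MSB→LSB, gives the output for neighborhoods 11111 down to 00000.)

3080403665

  #####|#  b31=1 t=1,i=1
  ####.|.  b30=0 t=1,i=3
  ###.#|#  b29=1 t=1,i=4
  ###..|#  b28=1 t=3,i=7
  ##.##|.  b27=0 t=1,i=12
  ##.#.|#  b26=1 t=1,i=5
  ##..#|#  b25=1 t=0,i=4
  ##...|#  b24=1 t=2,i=6
  #.###|#  b23=1 t=1,i=13
  #.##.|.  b22=0 t=1,i=10
  #.#.#|.  b21=0 t=1,i=6
  #.#..|#  b20=1 t=3,i=2
  #..##|#  b19=1 t=0,i=1
  #..#.|.  b18=0 t=0,i=5
  #...#|#  b17=1 t=0,i=8
  #....|#  b16=1 t=3,i=9
  .####|.  b15=0 t=1,i=0
  .###.|.  b14=0 t=3,i=6
  .##.#|#  b13=1 t=1,i=11
  .##..|#  b12=1 t=0,i=3
  .#.##|#  b11=1 t=1,i=9
  .#.#.|.  b10=0 t=1,i=7
  .#..#|#  b9=1 t=0,i=0
  .#...|.  b8=0 t=0,i=7
  ..###|#  b7=1 t=3,i=5
  ..##.|#  b6=1 t=0,i=2
  ..#.#|.  b5=0 t=2,i=9
  ..#..|#  b4=1 t=0,i=6
  ...##|.  b3=0 t=4,i=1
  ...#.|.  b2=0 t=0,i=9
  ....#|.  b1=0 t=3,i=12
  .....|#  b0=1 t=3,i=10
  bits 10110111100110110011101011010001 = 3080403665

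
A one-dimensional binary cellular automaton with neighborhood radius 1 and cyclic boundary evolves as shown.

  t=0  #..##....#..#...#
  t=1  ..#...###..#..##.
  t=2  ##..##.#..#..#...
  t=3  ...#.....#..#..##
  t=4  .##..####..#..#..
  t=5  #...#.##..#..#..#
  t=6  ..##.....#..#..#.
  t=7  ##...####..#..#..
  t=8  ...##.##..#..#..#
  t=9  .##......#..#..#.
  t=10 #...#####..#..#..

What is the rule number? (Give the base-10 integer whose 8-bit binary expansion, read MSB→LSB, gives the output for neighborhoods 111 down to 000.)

  ### -> #   bit 7 = 1  t=1,i=7
  ##. -> .   bit 6 = 0  t=0,i=0
  #.# -> .   bit 5 = 0  t=2,i=6
  #.. -> .   bit 4 = 0  t=0,i=1
  .## -> .   bit 3 = 0  t=0,i=3
  .#. -> .   bit 2 = 0  t=0,i=9
  ..# -> #   bit 1 = 1  t=0,i=2
  ... -> #   bit 0 = 1  t=0,i=6
  bits 10000011 = 131

131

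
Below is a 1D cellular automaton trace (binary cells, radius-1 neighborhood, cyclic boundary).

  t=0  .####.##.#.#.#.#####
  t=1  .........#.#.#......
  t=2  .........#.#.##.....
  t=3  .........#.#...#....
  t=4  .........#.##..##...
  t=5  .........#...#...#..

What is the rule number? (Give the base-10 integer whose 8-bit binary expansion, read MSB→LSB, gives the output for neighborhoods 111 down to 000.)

20

  ### -> .   bit 7 = 0  t=0,i=2
  ##. -> .   bit 6 = 0  t=0,i=4
  #.# -> .   bit 5 = 0  t=0,i=0
  #.. -> #   bit 4 = 1  t=1,i=14
  .## -> .   bit 3 = 0  t=0,i=1
  .#. -> #   bit 2 = 1  t=0,i=9
  ..# -> .   bit 1 = 0  t=1,i=8
  ... -> .   bit 0 = 0  t=1,i=0
  bits 00010100 = 20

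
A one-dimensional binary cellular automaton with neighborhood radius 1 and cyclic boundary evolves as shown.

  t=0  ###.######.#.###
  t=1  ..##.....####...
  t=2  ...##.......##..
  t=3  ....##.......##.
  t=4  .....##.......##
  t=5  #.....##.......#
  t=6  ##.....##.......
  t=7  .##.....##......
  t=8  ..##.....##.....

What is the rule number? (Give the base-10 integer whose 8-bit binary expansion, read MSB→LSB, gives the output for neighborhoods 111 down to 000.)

116

  nb ###: next=.  (t=0,i=0, bit7=0)
  nb ##.: next=#  (t=0,i=2, bit6=1)
  nb #.#: next=#  (t=0,i=3, bit5=1)
  nb #..: next=#  (t=1,i=4, bit4=1)
  nb .##: next=.  (t=0,i=4, bit3=0)
  nb .#.: next=#  (t=0,i=11, bit2=1)
  nb ..#: next=.  (t=1,i=1, bit1=0)
  nb ...: next=.  (t=1,i=0, bit0=0)
  bits 01110100 = 116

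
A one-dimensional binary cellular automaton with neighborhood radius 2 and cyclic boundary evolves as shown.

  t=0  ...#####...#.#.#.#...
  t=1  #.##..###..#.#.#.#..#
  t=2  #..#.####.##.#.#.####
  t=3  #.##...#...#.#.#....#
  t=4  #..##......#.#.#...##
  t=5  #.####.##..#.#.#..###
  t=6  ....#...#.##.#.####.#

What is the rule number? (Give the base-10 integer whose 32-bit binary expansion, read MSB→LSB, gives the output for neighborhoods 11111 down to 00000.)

1362916073

  [31] ##### => .  t=0,i=5
  [30] ####. => #  t=0,i=6
  [29] ###.# => .  t=2,i=8
  [28] ###.. => #  t=0,i=7
  [27] ##.## => .  t=1,i=1
  [26] ##.#. => .  t=2,i=12
  [25] ##..# => .  t=1,i=4
  [24] ##... => #  t=0,i=8
  [23] #.### => .  t=2,i=5
  [22] #.##. => .  t=1,i=2
  [21] #.#.# => #  t=0,i=13
  [20] #.#.. => #  t=0,i=17
  [19] #..## => #  t=1,i=5
  [18] #..#. => #  t=1,i=10
  [17] #...# => .  t=0,i=9
  [16] #.... => .  t=0,i=19
  [15] .#### => .  t=0,i=4
  [14] .###. => #  t=1,i=7
  [13] .##.# => #  t=1,i=0
  [12] .##.. => #  t=1,i=3
  [11] .#.## => .  t=2,i=4
  [10] .#.#. => .  t=0,i=12
  [9] .#..# => #  t=1,i=18
  [8] .#... => .  t=0,i=18
  [7] ..### => #  t=0,i=3
  [6] ..##. => #  t=1,i=20
  [5] ..#.# => #  t=0,i=11
  [4] ..#.. => .  t=3,i=7
  [3] ...## => #  t=0,i=2
  [2] ...#. => .  t=0,i=10
  [1] ....# => .  t=0,i=1
  [0] ..... => #  t=0,i=0
  bits 01010001001111000111001011101001 = 1362916073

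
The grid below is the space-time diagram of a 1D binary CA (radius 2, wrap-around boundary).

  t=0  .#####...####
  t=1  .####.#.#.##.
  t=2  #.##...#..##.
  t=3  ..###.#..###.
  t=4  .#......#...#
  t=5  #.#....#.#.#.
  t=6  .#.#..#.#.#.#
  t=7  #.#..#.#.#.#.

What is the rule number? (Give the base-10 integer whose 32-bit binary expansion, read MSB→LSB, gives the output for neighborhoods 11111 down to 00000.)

3251418444

  #####|#  b31=1 t=0,i=3
  ####.|#  b30=1 t=0,i=4
  ###.#|.  b29=0 t=0,i=12
  ###..|.  b28=0 t=0,i=5
  ##.##|.  b27=0 t=0,i=0
  ##.#.|.  b26=0 t=1,i=5
  ##..#|.  b25=0 t=1,i=12
  ##...|#  b24=1 t=0,i=6
  #.###|#  b23=1 t=0,i=1
  #.##.|#  b22=1 t=1,i=10
  #.#.#|.  b21=0 t=1,i=6
  #.#..|.  b20=0 t=3,i=6
  #..##|#  b19=1 t=1,i=0
  #..#.|#  b18=1 t=6,i=5
  #...#|.  b17=0 t=0,i=7
  #....|.  b16=0 t=4,i=3
  .####|#  b15=1 t=0,i=2
  .###.|.  b14=0 t=3,i=3
  .##.#|#  b13=1 t=2,i=11
  .##..|#  b12=1 t=1,i=11
  .#.##|.  b11=0 t=1,i=9
  .#.#.|#  b10=1 t=1,i=7
  .#..#|.  b9=0 t=2,i=8
  .#...|#  b8=1 t=4,i=2
  ..###|.  b7=0 t=0,i=9
  ..##.|#  b6=1 t=2,i=10
  ..#.#|.  b5=0 t=4,i=12
  ..#..|.  b4=0 t=2,i=7
  ...##|#  b3=1 t=0,i=8
  ...#.|#  b2=1 t=2,i=6
  ....#|.  b1=0 t=4,i=6
  .....|.  b0=0 t=4,i=4
  bits 11000001110011001011010101001100 = 3251418444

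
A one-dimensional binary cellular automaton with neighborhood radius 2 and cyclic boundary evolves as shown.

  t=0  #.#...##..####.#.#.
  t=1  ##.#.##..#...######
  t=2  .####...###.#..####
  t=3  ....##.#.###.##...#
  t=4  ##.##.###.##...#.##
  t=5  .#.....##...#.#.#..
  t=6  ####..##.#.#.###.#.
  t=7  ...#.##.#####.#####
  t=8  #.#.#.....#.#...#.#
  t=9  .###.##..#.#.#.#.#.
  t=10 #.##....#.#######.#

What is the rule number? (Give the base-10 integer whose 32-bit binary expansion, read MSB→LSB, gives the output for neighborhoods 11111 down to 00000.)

3039645532

  nb #####: next=#  (t=1,i=15, bit31=1)
  nb ####.: next=.  (t=0,i=12, bit30=0)
  nb ###.#: next=#  (t=0,i=13, bit29=1)
  nb ###..: next=#  (t=2,i=4, bit28=1)
  nb ##.##: next=.  (t=2,i=0, bit27=0)
  nb ##.#.: next=#  (t=0,i=14, bit26=1)
  nb ##..#: next=.  (t=0,i=8, bit25=0)
  nb ##...: next=#  (t=2,i=5, bit24=1)
  nb #.###: next=.  (t=2,i=1, bit23=0)
  nb #.##.: next=.  (t=1,i=5, bit22=0)
  nb #.#.#: next=#  (t=0,i=0, bit21=1)
  nb #.#..: next=.  (t=0,i=2, bit20=0)
  nb #..##: next=#  (t=0,i=9, bit19=1)
  nb #..#.: next=#  (t=1,i=8, bit18=1)
  nb #...#: next=.  (t=0,i=4, bit17=0)
  nb #....: next=#  (t=3,i=1, bit16=1)
  nb .####: next=.  (t=0,i=11, bit15=0)
  nb .###.: next=#  (t=2,i=9, bit14=1)
  nb .##.#: next=.  (t=3,i=5, bit13=0)
  nb .##..: next=.  (t=0,i=7, bit12=0)
  nb .#.##: next=#  (t=1,i=4, bit11=1)
  nb .#.#.: next=#  (t=0,i=1, bit10=1)
  nb .#..#: next=#  (t=2,i=13, bit9=1)
  nb .#...: next=#  (t=0,i=3, bit8=1)
  nb ..###: next=.  (t=0,i=10, bit7=0)
  nb ..##.: next=#  (t=0,i=6, bit6=1)
  nb ..#.#: next=.  (t=4,i=15, bit5=0)
  nb ..#..: next=#  (t=1,i=9, bit4=1)
  nb ...##: next=#  (t=0,i=5, bit3=1)
  nb ...#.: next=#  (t=3,i=17, bit2=1)
  nb ....#: next=.  (t=3,i=2, bit1=0)
  nb .....: next=.  (t=5,i=4, bit0=0)
  bits 10110101001011010100111101011100 = 3039645532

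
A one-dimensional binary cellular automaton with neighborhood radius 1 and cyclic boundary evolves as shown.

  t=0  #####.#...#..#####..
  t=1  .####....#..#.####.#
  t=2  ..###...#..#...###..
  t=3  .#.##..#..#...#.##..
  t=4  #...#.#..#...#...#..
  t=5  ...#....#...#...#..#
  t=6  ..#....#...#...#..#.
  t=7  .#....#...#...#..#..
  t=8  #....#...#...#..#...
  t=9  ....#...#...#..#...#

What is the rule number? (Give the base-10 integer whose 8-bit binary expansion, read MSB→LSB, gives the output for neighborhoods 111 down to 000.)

  ###|#  b7=1 t=0,i=1
  ##.|#  b6=1 t=0,i=4
  #.#|.  b5=0 t=0,i=5
  #..|.  b4=0 t=0,i=7
  .##|.  b3=0 t=0,i=0
  .#.|.  b2=0 t=0,i=6
  ..#|#  b1=1 t=0,i=9
  ...|.  b0=0 t=0,i=8
  bits 11000010 = 194

194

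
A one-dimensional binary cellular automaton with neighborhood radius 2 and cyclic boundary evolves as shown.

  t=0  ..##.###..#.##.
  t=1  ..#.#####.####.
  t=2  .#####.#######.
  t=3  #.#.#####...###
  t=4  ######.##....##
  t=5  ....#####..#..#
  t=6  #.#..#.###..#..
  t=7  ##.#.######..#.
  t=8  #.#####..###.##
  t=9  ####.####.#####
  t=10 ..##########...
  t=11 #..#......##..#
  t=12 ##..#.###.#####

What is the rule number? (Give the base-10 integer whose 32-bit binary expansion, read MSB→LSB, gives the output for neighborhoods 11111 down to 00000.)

2129190759

  #####|.  b31=0 t=1,i=6
  ####.|#  b30=1 t=1,i=7
  ###.#|#  b29=1 t=1,i=8
  ###..|#  b28=1 t=0,i=7
  ##.##|#  b27=1 t=0,i=4
  ##.#.|#  b26=1 t=3,i=1
  ##..#|#  b25=1 t=0,i=8
  ##...|.  b24=0 t=0,i=14
  #.###|#  b23=1 t=0,i=5
  #.##.|#  b22=1 t=0,i=12
  #.#.#|#  b21=1 t=3,i=2
  #.#..|.  b20=0 t=6,i=2
  #..##|#  b19=1 t=2,i=0
  #..#.|.  b18=0 t=0,i=9
  #...#|.  b17=0 t=0,i=0
  #....|.  b16=0 t=4,i=10
  .####|#  b15=1 t=1,i=5
  .###.|#  b14=1 t=0,i=6
  .##.#|.  b13=0 t=0,i=3
  .##..|#  b12=1 t=0,i=13
  .#.##|#  b11=1 t=0,i=11
  .#.#.|#  b10=1 t=6,i=1
  .#..#|#  b9=1 t=5,i=12
  .#...|#  b8=1 t=5,i=0
  ..###|.  b7=0 t=2,i=1
  ..##.|#  b6=1 t=0,i=2
  ..#.#|#  b5=1 t=0,i=10
  ..#..|.  b4=0 t=5,i=11
  ...##|.  b3=0 t=0,i=1
  ...#.|#  b2=1 t=1,i=1
  ....#|#  b1=1 t=4,i=11
  .....|#  b0=1 t=10,i=14
  bits 01111110111010001101111101100111 = 2129190759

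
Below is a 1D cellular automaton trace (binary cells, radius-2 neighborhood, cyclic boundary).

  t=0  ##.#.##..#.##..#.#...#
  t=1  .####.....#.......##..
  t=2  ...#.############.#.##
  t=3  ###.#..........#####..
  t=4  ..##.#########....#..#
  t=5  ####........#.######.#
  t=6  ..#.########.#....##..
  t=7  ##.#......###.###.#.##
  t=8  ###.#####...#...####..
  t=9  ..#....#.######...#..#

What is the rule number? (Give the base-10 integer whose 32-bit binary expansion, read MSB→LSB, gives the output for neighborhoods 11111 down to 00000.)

1697327959

  [31] ##### => .  t=2,i=7
  [30] ####. => #  t=1,i=3
  [29] ###.# => #  t=0,i=1
  [28] ###.. => .  t=1,i=4
  [27] ##.## => .  t=4,i=4
  [26] ##.#. => #  t=0,i=2
  [25] ##..# => .  t=0,i=7
  [24] ##... => #  t=1,i=5
  [23] #.### => .  t=2,i=5
  [22] #.##. => .  t=0,i=5
  [21] #.#.# => #  t=0,i=3
  [20] #.#.. => .  t=0,i=17
  [19] #..## => #  t=3,i=21
  [18] #..#. => .  t=0,i=8
  [17] #...# => #  t=0,i=19
  [16] #.... => #  t=1,i=6
  [15] .#### => .  t=1,i=2
  [14] .###. => .  t=0,i=0
  [13] .##.# => #  t=4,i=3
  [12] .##.. => .  t=0,i=6
  [11] .#.## => #  t=0,i=4
  [10] .#.#. => .  t=0,i=16
  [9] .#..# => #  t=4,i=0
  [8] .#... => #  t=0,i=18
  [7] ..### => .  t=0,i=21
  [6] ..##. => #  t=1,i=18
  [5] ..#.# => .  t=0,i=9
  [4] ..#.. => #  t=1,i=10
  [3] ...## => .  t=0,i=20
  [2] ...#. => #  t=1,i=9
  [1] ....# => #  t=1,i=8
  [0] ..... => #  t=1,i=7
  bits 01100101001010110010101101010111 = 1697327959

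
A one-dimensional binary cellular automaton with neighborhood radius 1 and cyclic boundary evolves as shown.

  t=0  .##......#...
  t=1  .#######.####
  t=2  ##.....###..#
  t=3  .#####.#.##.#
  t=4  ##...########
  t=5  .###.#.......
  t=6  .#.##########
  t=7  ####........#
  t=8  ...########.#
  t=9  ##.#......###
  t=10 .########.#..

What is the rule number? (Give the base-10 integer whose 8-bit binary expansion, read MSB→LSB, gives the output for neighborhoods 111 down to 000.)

  ###|.  b7=0 t=1,i=2
  ##.|#  b6=1 t=0,i=2
  #.#|#  b5=1 t=1,i=0
  #..|#  b4=1 t=0,i=3
  .##|#  b3=1 t=0,i=1
  .#.|#  b2=1 t=0,i=9
  ..#|.  b1=0 t=0,i=0
  ...|#  b0=1 t=0,i=4
  bits 01111101 = 125

125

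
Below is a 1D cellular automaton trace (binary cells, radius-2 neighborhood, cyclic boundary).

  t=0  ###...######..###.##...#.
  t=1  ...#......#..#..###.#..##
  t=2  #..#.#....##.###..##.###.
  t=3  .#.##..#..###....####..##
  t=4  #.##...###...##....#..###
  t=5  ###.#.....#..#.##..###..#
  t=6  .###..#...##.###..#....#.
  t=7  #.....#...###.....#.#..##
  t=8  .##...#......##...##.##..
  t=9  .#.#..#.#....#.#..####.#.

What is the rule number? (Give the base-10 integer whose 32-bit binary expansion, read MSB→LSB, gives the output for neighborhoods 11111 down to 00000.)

1833512560

  nb #####: next=.  (t=0,i=8, bit31=0)
  nb ####.: next=#  (t=0,i=10, bit30=1)
  nb ###.#: next=#  (t=0,i=16, bit29=1)
  nb ###..: next=.  (t=0,i=2, bit28=0)
  nb ##.##: next=#  (t=0,i=17, bit27=1)
  nb ##.#.: next=#  (t=1,i=19, bit26=1)
  nb ##..#: next=.  (t=0,i=12, bit25=0)
  nb ##...: next=#  (t=0,i=3, bit24=1)
  nb #.###: next=.  (t=0,i=0, bit23=0)
  nb #.##.: next=#  (t=0,i=18, bit22=1)
  nb #.#.#: next=.  (t=3,i=1, bit21=0)
  nb #.#..: next=.  (t=1,i=20, bit20=0)
  nb #..##: next=#  (t=0,i=13, bit19=1)
  nb #..#.: next=.  (t=1,i=12, bit18=0)
  nb #...#: next=.  (t=0,i=4, bit17=0)
  nb #....: next=#  (t=1,i=5, bit16=1)
  nb .####: next=.  (t=0,i=7, bit15=0)
  nb .###.: next=.  (t=0,i=1, bit14=0)
  nb .##.#: next=#  (t=2,i=11, bit13=1)
  nb .##..: next=.  (t=0,i=19, bit12=0)
  nb .#.##: next=#  (t=0,i=24, bit11=1)
  nb .#.#.: next=#  (t=2,i=4, bit10=1)
  nb .#..#: next=#  (t=1,i=11, bit9=1)
  nb .#...: next=.  (t=1,i=4, bit8=0)
  nb ..###: next=.  (t=0,i=6, bit7=0)
  nb ..##.: next=#  (t=1,i=23, bit6=1)
  nb ..#.#: next=#  (t=0,i=23, bit5=1)
  nb ..#..: next=#  (t=1,i=3, bit4=1)
  nb ...##: next=.  (t=0,i=5, bit3=0)
  nb ...#.: next=.  (t=0,i=22, bit2=0)
  nb ....#: next=.  (t=1,i=8, bit1=0)
  nb .....: next=.  (t=1,i=6, bit0=0)
  bits 01101101010010010010111001110000 = 1833512560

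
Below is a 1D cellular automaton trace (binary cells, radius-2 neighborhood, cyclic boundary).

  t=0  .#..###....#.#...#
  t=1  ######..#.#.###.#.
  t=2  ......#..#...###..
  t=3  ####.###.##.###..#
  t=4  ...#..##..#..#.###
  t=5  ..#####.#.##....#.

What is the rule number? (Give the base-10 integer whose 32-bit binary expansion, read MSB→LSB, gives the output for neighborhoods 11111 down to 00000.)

639199197

  nb #####: next=.  (t=1,i=2, bit31=0)
  nb ####.: next=.  (t=1,i=4, bit30=0)
  nb ###.#: next=#  (t=1,i=14, bit29=1)
  nb ###..: next=.  (t=0,i=6, bit28=0)
  nb ##.##: next=.  (t=3,i=4, bit27=0)
  nb ##.#.: next=#  (t=1,i=15, bit26=1)
  nb ##..#: next=#  (t=1,i=6, bit25=1)
  nb ##...: next=.  (t=0,i=7, bit24=0)
  nb #.###: next=.  (t=1,i=0, bit23=0)
  nb #.##.: next=.  (t=3,i=9, bit22=0)
  nb #.#.#: next=.  (t=1,i=10, bit21=0)
  nb #.#..: next=#  (t=0,i=1, bit20=1)
  nb #..##: next=#  (t=0,i=3, bit19=1)
  nb #..#.: next=.  (t=1,i=7, bit18=0)
  nb #...#: next=.  (t=0,i=15, bit17=0)
  nb #....: next=#  (t=0,i=8, bit16=1)
  nb .####: next=.  (t=1,i=1, bit15=0)
  nb .###.: next=#  (t=0,i=5, bit14=1)
  nb .##.#: next=#  (t=3,i=10, bit13=1)
  nb .##..: next=.  (t=4,i=7, bit12=0)
  nb .#.##: next=.  (t=1,i=11, bit11=0)
  nb .#.#.: next=#  (t=0,i=0, bit10=1)
  nb .#..#: next=#  (t=0,i=2, bit9=1)
  nb .#...: next=#  (t=0,i=14, bit8=1)
  nb ..###: next=#  (t=0,i=4, bit7=1)
  nb ..##.: next=#  (t=4,i=6, bit6=1)
  nb ..#.#: next=.  (t=0,i=11, bit5=0)
  nb ..#..: next=#  (t=2,i=6, bit4=1)
  nb ...##: next=#  (t=2,i=12, bit3=1)
  nb ...#.: next=#  (t=0,i=10, bit2=1)
  nb ....#: next=.  (t=0,i=9, bit1=0)
  nb .....: next=#  (t=2,i=0, bit0=1)
  bits 00100110000110010110011111011101 = 639199197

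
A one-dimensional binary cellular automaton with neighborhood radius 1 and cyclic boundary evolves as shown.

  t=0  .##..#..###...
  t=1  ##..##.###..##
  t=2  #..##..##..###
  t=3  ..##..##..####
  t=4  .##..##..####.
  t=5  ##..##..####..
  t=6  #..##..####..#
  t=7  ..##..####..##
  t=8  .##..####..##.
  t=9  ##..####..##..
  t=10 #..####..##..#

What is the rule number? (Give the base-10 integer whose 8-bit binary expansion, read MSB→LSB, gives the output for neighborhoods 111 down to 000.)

  ###|#  b7=1 t=0,i=9
  ##.|.  b6=0 t=0,i=2
  #.#|.  b5=0 t=1,i=6
  #..|.  b4=0 t=0,i=3
  .##|#  b3=1 t=0,i=1
  .#.|#  b2=1 t=0,i=5
  ..#|#  b1=1 t=0,i=0
  ...|#  b0=1 t=0,i=12
  bits 10001111 = 143

143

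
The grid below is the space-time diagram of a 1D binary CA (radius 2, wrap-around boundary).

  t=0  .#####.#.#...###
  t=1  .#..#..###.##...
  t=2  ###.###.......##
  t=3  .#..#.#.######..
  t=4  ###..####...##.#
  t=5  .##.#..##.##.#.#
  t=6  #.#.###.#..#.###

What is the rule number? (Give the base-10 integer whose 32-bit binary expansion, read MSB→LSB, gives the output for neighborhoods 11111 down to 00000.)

1354444319

  ##### -> .   bit 31 = 0  t=0,i=3
  ####. -> #   bit 30 = 1  t=0,i=4
  ###.# -> .   bit 29 = 0  t=0,i=5
  ###.. -> #   bit 28 = 1  t=2,i=6
  ##.## -> .   bit 27 = 0  t=0,i=0
  ##.#. -> .   bit 26 = 0  t=0,i=6
  ##..# -> .   bit 25 = 0  t=4,i=3
  ##... -> .   bit 24 = 0  t=1,i=13
  #.### -> #   bit 23 = 1  t=0,i=1
  #.##. -> .   bit 22 = 0  t=1,i=11
  #.#.# -> #   bit 21 = 1  t=0,i=7
  #.#.. -> #   bit 20 = 1  t=0,i=9
  #..## -> #   bit 19 = 1  t=1,i=6
  #..#. -> .   bit 18 = 0  t=1,i=3
  #...# -> #   bit 17 = 1  t=0,i=11
  #.... -> #   bit 16 = 1  t=1,i=14
  .#### -> .   bit 15 = 0  t=0,i=2
  .###. -> .   bit 14 = 0  t=0,i=14
  .##.# -> #   bit 13 = 1  t=4,i=13
  .##.. -> .   bit 12 = 0  t=1,i=12
  .#.## -> #   bit 11 = 1  t=3,i=7
  .#.#. -> #   bit 10 = 1  t=0,i=8
  .#..# -> #   bit 9 = 1  t=1,i=2
  .#... -> .   bit 8 = 0  t=0,i=10
  ..### -> .   bit 7 = 0  t=0,i=13
  ..##. -> .   bit 6 = 0  t=4,i=12
  ..#.# -> .   bit 5 = 0  t=3,i=4
  ..#.. -> #   bit 4 = 1  t=1,i=1
  ...## -> #   bit 3 = 1  t=0,i=12
  ...#. -> #   bit 2 = 1  t=1,i=0
  ....# -> #   bit 1 = 1  t=1,i=15
  ..... -> #   bit 0 = 1  t=2,i=9
  bits 01010000101110110010111000011111 = 1354444319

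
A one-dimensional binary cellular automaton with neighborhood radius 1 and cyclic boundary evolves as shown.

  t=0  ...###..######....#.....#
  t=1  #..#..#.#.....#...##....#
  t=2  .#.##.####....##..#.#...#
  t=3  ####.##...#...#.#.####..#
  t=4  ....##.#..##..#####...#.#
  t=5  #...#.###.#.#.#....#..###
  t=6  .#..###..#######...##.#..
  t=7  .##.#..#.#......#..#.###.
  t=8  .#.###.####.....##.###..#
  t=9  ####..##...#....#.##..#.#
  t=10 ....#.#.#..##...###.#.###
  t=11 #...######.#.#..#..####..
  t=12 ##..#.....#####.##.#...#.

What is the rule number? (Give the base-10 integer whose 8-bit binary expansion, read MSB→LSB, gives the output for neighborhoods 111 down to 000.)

60

  [7] ### => .  t=0,i=4
  [6] ##. => .  t=0,i=5
  [5] #.# => #  t=1,i=7
  [4] #.. => #  t=0,i=0
  [3] .## => #  t=0,i=3
  [2] .#. => #  t=0,i=18
  [1] ..# => .  t=0,i=2
  [0] ... => .  t=0,i=1
  bits 00111100 = 60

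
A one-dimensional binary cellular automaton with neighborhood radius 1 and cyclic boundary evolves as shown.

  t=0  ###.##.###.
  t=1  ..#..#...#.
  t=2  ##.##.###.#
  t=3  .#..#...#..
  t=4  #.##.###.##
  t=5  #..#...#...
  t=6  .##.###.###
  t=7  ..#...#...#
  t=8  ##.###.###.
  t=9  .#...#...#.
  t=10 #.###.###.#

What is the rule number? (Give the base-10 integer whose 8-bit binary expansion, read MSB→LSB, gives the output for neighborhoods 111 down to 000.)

83

  ### -> .   bit 7 = 0  t=0,i=1
  ##. -> #   bit 6 = 1  t=0,i=2
  #.# -> .   bit 5 = 0  t=0,i=3
  #.. -> #   bit 4 = 1  t=1,i=3
  .## -> .   bit 3 = 0  t=0,i=0
  .#. -> .   bit 2 = 0  t=1,i=2
  ..# -> #   bit 1 = 1  t=1,i=1
  ... -> #   bit 0 = 1  t=1,i=0
  bits 01010011 = 83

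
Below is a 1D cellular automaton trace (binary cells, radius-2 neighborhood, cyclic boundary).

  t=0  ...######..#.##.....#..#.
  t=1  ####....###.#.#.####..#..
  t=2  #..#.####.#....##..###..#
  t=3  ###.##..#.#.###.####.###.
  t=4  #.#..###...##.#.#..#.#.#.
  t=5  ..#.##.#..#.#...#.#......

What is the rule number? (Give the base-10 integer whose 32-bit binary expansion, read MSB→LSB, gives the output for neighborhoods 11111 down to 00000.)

849164431

  ##### -> .   bit 31 = 0  t=0,i=5
  ####. -> .   bit 30 = 0  t=0,i=7
  ###.# -> #   bit 29 = 1  t=1,i=10
  ###.. -> #   bit 28 = 1  t=0,i=8
  ##.## -> .   bit 27 = 0  t=3,i=3
  ##.#. -> .   bit 26 = 0  t=1,i=11
  ##..# -> #   bit 25 = 1  t=0,i=9
  ##... -> .   bit 24 = 0  t=0,i=15
  #.### -> #   bit 23 = 1  t=1,i=16
  #.##. -> .   bit 22 = 0  t=0,i=13
  #.#.# -> .   bit 21 = 0  t=1,i=12
  #.#.. -> #   bit 20 = 1  t=2,i=10
  #..## -> #   bit 19 = 1  t=1,i=24
  #..#. -> #   bit 18 = 1  t=0,i=10
  #...# -> .   bit 17 = 0  t=4,i=9
  #.... -> #   bit 16 = 1  t=0,i=0
  .#### -> .   bit 15 = 0  t=0,i=4
  .###. -> .   bit 14 = 0  t=1,i=9
  .##.# -> #   bit 13 = 1  t=4,i=12
  .##.. -> #   bit 12 = 1  t=0,i=14
  .#.## -> #   bit 11 = 1  t=0,i=12
  .#.#. -> .   bit 10 = 0  t=1,i=13
  .#..# -> .   bit 9 = 0  t=0,i=21
  .#... -> .   bit 8 = 0  t=0,i=24
  ..### -> #   bit 7 = 1  t=0,i=3
  ..##. -> .   bit 6 = 0  t=2,i=15
  ..#.# -> .   bit 5 = 0  t=0,i=11
  ..#.. -> .   bit 4 = 0  t=0,i=20
  ...## -> #   bit 3 = 1  t=0,i=2
  ...#. -> #   bit 2 = 1  t=0,i=19
  ....# -> #   bit 1 = 1  t=0,i=1
  ..... -> #   bit 0 = 1  t=0,i=17
  bits 00110010100111010011100010001111 = 849164431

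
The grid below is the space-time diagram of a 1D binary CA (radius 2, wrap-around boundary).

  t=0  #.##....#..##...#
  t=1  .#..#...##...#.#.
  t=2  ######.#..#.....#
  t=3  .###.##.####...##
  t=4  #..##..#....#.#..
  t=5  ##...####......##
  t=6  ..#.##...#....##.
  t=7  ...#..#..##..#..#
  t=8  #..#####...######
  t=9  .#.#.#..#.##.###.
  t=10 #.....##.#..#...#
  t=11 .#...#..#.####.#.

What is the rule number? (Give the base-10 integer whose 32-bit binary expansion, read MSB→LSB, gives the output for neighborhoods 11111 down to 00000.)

2936277912

  ##### -> #   bit 31 = 1  t=2,i=1
  ####. -> .   bit 30 = 0  t=2,i=4
  ###.# -> #   bit 29 = 1  t=2,i=5
  ###.. -> .   bit 28 = 0  t=3,i=11
  ##.## -> #   bit 27 = 1  t=0,i=1
  ##.#. -> #   bit 26 = 1  t=2,i=6
  ##..# -> #   bit 25 = 1  t=4,i=5
  ##... -> #   bit 24 = 1  t=0,i=4
  #.### -> .   bit 23 = 0  t=3,i=1
  #.##. -> .   bit 22 = 0  t=0,i=2
  #.#.# -> .   bit 21 = 0  t=9,i=3
  #.#.. -> .   bit 20 = 0  t=1,i=15
  #..## -> .   bit 19 = 0  t=0,i=10
  #..#. -> #   bit 18 = 1  t=1,i=0
  #...# -> .   bit 17 = 0  t=0,i=14
  #.... -> .   bit 16 = 0  t=0,i=5
  .#### -> .   bit 15 = 0  t=2,i=0
  .###. -> .   bit 14 = 0  t=3,i=2
  .##.# -> .   bit 13 = 0  t=0,i=0
  .##.. -> .   bit 12 = 0  t=0,i=3
  .#.## -> #   bit 11 = 1  t=6,i=3
  .#.#. -> .   bit 10 = 0  t=1,i=14
  .#..# -> #   bit 9 = 1  t=0,i=9
  .#... -> #   bit 8 = 1  t=1,i=5
  ..### -> #   bit 7 = 1  t=2,i=16
  ..##. -> .   bit 6 = 0  t=0,i=11
  ..#.# -> .   bit 5 = 0  t=1,i=13
  ..#.. -> #   bit 4 = 1  t=0,i=8
  ...## -> #   bit 3 = 1  t=0,i=15
  ...#. -> .   bit 2 = 0  t=0,i=7
  ....# -> .   bit 1 = 0  t=0,i=6
  ..... -> .   bit 0 = 0  t=2,i=13
  bits 10101111000001000000101110011000 = 2936277912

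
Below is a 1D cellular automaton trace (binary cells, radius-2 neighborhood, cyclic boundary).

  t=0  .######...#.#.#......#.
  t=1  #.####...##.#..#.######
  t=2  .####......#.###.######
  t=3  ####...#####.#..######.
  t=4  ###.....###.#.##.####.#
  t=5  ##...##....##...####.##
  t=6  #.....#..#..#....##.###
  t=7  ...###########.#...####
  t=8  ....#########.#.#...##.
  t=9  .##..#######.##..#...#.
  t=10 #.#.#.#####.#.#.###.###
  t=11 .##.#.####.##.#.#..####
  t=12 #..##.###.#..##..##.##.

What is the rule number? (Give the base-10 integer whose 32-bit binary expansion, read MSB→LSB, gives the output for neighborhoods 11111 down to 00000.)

3433861943

  ##### -> #   bit 31 = 1  t=0,i=3
  ####. -> #   bit 30 = 1  t=0,i=5
  ###.# -> .   bit 29 = 0  t=1,i=0
  ###.. -> .   bit 28 = 0  t=0,i=6
  ##.## -> #   bit 27 = 1  t=1,i=1
  ##.#. -> #   bit 26 = 1  t=1,i=11
  ##..# -> .   bit 25 = 0  t=9,i=3
  ##... -> .   bit 24 = 0  t=0,i=7
  #.### -> #   bit 23 = 1  t=1,i=2
  #.##. -> .   bit 22 = 0  t=4,i=14
  #.#.# -> #   bit 21 = 1  t=0,i=12
  #.#.. -> .   bit 20 = 0  t=0,i=14
  #..## -> #   bit 19 = 1  t=0,i=0
  #..#. -> #   bit 18 = 1  t=1,i=14
  #...# -> .   bit 17 = 0  t=0,i=8
  #.... -> .   bit 16 = 0  t=0,i=16
  .#### -> #   bit 15 = 1  t=0,i=2
  .###. -> .   bit 14 = 0  t=2,i=14
  .##.# -> .   bit 13 = 0  t=1,i=10
  .##.. -> #   bit 12 = 1  t=5,i=6
  .#.## -> .   bit 11 = 0  t=1,i=16
  .#.#. -> .   bit 10 = 0  t=0,i=11
  .#..# -> #   bit 9 = 1  t=0,i=22
  .#... -> #   bit 8 = 1  t=0,i=15
  ..### -> .   bit 7 = 0  t=0,i=1
  ..##. -> .   bit 6 = 0  t=1,i=9
  ..#.# -> #   bit 5 = 1  t=0,i=10
  ..#.. -> #   bit 4 = 1  t=0,i=21
  ...## -> .   bit 3 = 0  t=1,i=8
  ...#. -> #   bit 2 = 1  t=0,i=9
  ....# -> #   bit 1 = 1  t=0,i=19
  ..... -> #   bit 0 = 1  t=0,i=17
  bits 11001100101011001001001100110111 = 3433861943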